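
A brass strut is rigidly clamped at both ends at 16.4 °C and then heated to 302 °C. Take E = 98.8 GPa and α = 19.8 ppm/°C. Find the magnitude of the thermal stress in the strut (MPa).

ΔT = 285.6 K. Constrained thermal stress σ = E·α·ΔT = 98.80×10³ MPa × 19.8×10⁻⁶ × 285.6 = 559 MPa (compressive).

559 MPa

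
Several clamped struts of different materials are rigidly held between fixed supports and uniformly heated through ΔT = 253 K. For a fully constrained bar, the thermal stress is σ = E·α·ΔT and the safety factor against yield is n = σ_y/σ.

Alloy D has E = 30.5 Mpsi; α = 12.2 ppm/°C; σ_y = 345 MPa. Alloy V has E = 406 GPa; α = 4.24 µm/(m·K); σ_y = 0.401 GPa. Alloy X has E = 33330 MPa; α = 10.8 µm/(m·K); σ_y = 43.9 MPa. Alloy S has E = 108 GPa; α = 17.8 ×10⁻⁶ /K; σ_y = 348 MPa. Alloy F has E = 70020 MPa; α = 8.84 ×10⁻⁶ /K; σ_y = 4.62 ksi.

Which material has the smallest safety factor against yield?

With everything in SI (GPa, ×10⁻⁶/K, MPa):
  alloy D: E = 210.3, α = 12.2, σ_y = 345.0 → σ = 649 MPa, n = 0.532
  alloy V: E = 406.0, α = 4.24, σ_y = 401.0 → σ = 436 MPa, n = 0.921
  alloy X: E = 33.33, α = 10.8, σ_y = 43.90 → σ = 91.1 MPa, n = 0.482
  alloy S: E = 108.0, α = 17.8, σ_y = 348.0 → σ = 486 MPa, n = 0.716
  alloy F: E = 70.02, α = 8.84, σ_y = 31.85 → σ = 157 MPa, n = 0.203
The minimum is alloy F at n = 0.203.

alloy F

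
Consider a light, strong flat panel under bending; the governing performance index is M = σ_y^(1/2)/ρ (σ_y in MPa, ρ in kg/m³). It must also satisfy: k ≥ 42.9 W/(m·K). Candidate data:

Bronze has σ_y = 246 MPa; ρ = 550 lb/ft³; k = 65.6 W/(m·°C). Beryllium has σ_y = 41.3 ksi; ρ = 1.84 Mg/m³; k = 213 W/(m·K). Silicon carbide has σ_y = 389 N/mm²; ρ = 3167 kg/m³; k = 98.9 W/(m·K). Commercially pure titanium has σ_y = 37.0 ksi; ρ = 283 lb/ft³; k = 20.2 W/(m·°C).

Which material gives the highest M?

beryllium

Screen on constraints: k ≥ 42.9 W/(m·K). Survivors: bronze, beryllium, silicon carbide.
In SI units:
  bronze: σ_y = 246.0 MPa, ρ = 8810 kg/m³
  beryllium: σ_y = 284.8 MPa, ρ = 1840 kg/m³
  silicon carbide: σ_y = 389.0 MPa, ρ = 3167 kg/m³
  beryllium: M = 9.17×10⁻³
  silicon carbide: M = 6.23×10⁻³
  bronze: M = 1.78×10⁻³
Beryllium ranks first.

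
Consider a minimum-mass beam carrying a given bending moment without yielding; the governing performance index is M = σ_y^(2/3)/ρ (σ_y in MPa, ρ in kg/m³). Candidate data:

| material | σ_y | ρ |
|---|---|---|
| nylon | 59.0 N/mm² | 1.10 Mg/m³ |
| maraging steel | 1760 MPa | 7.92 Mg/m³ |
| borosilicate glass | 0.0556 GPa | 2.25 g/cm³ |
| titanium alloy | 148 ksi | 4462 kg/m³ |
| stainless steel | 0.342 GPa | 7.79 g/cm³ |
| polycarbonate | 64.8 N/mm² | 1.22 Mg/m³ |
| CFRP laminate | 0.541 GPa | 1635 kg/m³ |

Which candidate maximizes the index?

In SI units:
  nylon: σ_y = 59.00 MPa, ρ = 1100 kg/m³
  maraging steel: σ_y = 1760 MPa, ρ = 7920 kg/m³
  borosilicate glass: σ_y = 55.60 MPa, ρ = 2250 kg/m³
  titanium alloy: σ_y = 1020 MPa, ρ = 4462 kg/m³
  stainless steel: σ_y = 342.0 MPa, ρ = 7790 kg/m³
  polycarbonate: σ_y = 64.80 MPa, ρ = 1220 kg/m³
  CFRP laminate: σ_y = 541.0 MPa, ρ = 1635 kg/m³
  CFRP laminate: M = 40.6×10⁻³
  titanium alloy: M = 22.7×10⁻³
  maraging steel: M = 18.4×10⁻³
  nylon: M = 13.8×10⁻³
  polycarbonate: M = 13.2×10⁻³
  borosilicate glass: M = 6.47×10⁻³
  stainless steel: M = 6.28×10⁻³
CFRP laminate has the largest M.

CFRP laminate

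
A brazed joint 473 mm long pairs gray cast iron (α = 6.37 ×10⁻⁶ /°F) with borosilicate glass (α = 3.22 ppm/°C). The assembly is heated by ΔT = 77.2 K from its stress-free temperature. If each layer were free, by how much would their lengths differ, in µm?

gray cast iron: α = 6.37×10⁻⁶/°F × 9/5 = 11.5×10⁻⁶/K.
Δα = |11.5 − 3.22|×10⁻⁶/K = 8.25×10⁻⁶/K.
ΔL_mismatch = Δα·L·ΔT = 8.25×10⁻⁶ × 473.0 mm × 77.2 K = 301 µm.

301 µm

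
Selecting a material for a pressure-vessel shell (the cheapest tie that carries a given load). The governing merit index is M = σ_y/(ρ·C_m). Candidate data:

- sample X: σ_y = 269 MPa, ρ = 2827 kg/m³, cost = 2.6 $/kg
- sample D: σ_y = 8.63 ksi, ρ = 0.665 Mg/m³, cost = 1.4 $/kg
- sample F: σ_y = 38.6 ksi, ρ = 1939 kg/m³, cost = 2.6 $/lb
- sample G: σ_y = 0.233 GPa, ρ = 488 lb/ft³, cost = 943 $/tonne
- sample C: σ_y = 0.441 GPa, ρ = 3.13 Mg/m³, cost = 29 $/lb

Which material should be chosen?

Normalizing units and computing the index:
  sample X: σ_y = 269.0 MPa, ρ = 2827 kg/m³, cost = 2.600 $/kg
  sample D: σ_y = 59.50 MPa, ρ = 665.0 kg/m³, cost = 1.400 $/kg
  sample F: σ_y = 266.1 MPa, ρ = 1939 kg/m³, cost = 5.732 $/kg
  sample G: σ_y = 233.0 MPa, ρ = 7817 kg/m³, cost = 0.9430 $/kg
  sample C: σ_y = 441.0 MPa, ρ = 3130 kg/m³, cost = 63.93 $/kg
  sample D: M = 63.9 kN·m per $
  sample X: M = 36.6 kN·m per $
  sample G: M = 31.6 kN·m per $
  sample F: M = 23.9 kN·m per $
  sample C: M = 2.20 kN·m per $
Sample D ranks first.

sample D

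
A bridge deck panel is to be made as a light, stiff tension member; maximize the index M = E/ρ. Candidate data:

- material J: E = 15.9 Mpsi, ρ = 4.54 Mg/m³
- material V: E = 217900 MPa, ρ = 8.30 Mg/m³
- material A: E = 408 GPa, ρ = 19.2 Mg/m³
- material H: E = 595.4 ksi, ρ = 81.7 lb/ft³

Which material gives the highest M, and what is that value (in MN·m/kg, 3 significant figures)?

Normalizing units and computing the index:
  material J: E = 109.6 GPa, ρ = 4540 kg/m³
  material V: E = 217.9 GPa, ρ = 8300 kg/m³
  material A: E = 408.0 GPa, ρ = 19200 kg/m³
  material H: E = 4.105 GPa, ρ = 1309 kg/m³
  material V: M = 26.3 MN·m/kg
  material J: M = 24.1 MN·m/kg
  material A: M = 21.2 MN·m/kg
  material H: M = 3.14 MN·m/kg
Material V has the largest M.

material V, M = 26.3 MN·m/kg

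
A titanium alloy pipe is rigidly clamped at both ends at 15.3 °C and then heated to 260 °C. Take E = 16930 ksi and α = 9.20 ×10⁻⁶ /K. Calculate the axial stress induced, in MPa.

E = 16930 ksi = 116.7 GPa.
ΔT = 244.7 K. Constrained thermal stress σ = E·α·ΔT = 116.7×10³ MPa × 9.20×10⁻⁶ × 244.7 = 263 MPa (compressive).

263 MPa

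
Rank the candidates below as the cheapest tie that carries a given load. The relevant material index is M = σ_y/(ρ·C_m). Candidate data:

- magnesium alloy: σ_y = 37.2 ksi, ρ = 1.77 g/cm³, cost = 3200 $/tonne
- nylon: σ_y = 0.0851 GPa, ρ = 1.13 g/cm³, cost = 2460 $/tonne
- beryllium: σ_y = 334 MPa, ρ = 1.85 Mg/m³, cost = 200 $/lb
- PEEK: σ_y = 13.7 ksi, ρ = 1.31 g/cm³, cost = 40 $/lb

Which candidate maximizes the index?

magnesium alloy

After converting to SI:
  magnesium alloy: σ_y = 256.5 MPa, ρ = 1770 kg/m³, cost = 3.200 $/kg
  nylon: σ_y = 85.10 MPa, ρ = 1130 kg/m³, cost = 2.460 $/kg
  beryllium: σ_y = 334.0 MPa, ρ = 1850 kg/m³, cost = 440.9 $/kg
  PEEK: σ_y = 94.46 MPa, ρ = 1310 kg/m³, cost = 88.18 $/kg
  magnesium alloy: M = 45.3 kN·m per $
  nylon: M = 30.6 kN·m per $
  PEEK: M = 0.818 kN·m per $
  beryllium: M = 0.409 kN·m per $
Magnesium alloy ranks first.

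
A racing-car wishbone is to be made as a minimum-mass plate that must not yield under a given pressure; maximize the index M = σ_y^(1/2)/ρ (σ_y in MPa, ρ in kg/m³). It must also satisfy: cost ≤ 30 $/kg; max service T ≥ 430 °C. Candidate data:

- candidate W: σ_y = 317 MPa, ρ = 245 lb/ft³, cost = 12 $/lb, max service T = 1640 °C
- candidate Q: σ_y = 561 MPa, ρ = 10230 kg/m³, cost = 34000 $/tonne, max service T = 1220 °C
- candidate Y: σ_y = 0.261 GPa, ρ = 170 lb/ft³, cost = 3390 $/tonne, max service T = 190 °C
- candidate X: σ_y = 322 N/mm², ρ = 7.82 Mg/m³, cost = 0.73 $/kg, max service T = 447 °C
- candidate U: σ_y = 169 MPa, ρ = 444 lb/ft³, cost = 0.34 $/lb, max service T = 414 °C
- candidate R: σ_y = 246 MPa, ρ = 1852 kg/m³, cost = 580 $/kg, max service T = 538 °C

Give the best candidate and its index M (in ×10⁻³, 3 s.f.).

Screen on constraints: cost ≤ 30 $/kg; max service T ≥ 430 °C. Survivors: candidate W, candidate X.
In SI units:
  candidate W: σ_y = 317.0 MPa, ρ = 3925 kg/m³
  candidate X: σ_y = 322.0 MPa, ρ = 7820 kg/m³
  candidate W: M = 4.54×10⁻³
  candidate X: M = 2.29×10⁻³
Highest index: candidate W.

candidate W, M = 4.54×10⁻³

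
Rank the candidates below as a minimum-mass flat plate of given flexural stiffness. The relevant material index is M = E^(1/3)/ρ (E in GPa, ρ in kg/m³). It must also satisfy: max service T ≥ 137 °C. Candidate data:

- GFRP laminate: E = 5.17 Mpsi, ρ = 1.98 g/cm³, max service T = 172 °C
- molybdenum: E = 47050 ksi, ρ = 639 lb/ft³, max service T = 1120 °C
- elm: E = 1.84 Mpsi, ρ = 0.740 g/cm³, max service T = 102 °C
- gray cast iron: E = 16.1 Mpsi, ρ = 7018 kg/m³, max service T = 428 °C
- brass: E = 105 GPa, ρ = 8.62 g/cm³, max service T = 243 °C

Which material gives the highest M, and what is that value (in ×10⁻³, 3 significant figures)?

Screen on constraints: max service T ≥ 137 °C. Survivors: GFRP laminate, molybdenum, gray cast iron, brass.
In SI units:
  GFRP laminate: E = 35.65 GPa, ρ = 1980 kg/m³
  molybdenum: E = 324.4 GPa, ρ = 10240 kg/m³
  gray cast iron: E = 111.0 GPa, ρ = 7018 kg/m³
  brass: E = 105.0 GPa, ρ = 8620 kg/m³
  GFRP laminate: M = 1.66×10⁻³
  gray cast iron: M = 0.685×10⁻³
  molybdenum: M = 0.671×10⁻³
  brass: M = 0.547×10⁻³
GFRP laminate has the largest M.

GFRP laminate, M = 1.66×10⁻³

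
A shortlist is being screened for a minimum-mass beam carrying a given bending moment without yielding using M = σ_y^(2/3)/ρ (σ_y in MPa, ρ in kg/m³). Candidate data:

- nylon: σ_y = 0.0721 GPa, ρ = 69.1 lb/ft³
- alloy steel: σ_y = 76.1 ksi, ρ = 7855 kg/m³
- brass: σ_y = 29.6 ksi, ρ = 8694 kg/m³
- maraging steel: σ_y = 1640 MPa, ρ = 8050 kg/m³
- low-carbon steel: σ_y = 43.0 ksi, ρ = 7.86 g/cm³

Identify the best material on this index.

Convert each candidate to consistent units, then evaluate M:
  nylon: σ_y = 72.10 MPa, ρ = 1107 kg/m³
  alloy steel: σ_y = 524.7 MPa, ρ = 7855 kg/m³
  brass: σ_y = 204.1 MPa, ρ = 8694 kg/m³
  maraging steel: σ_y = 1640 MPa, ρ = 8050 kg/m³
  low-carbon steel: σ_y = 296.5 MPa, ρ = 7860 kg/m³
  maraging steel: M = 17.3×10⁻³
  nylon: M = 15.7×10⁻³
  alloy steel: M = 8.28×10⁻³
  low-carbon steel: M = 5.66×10⁻³
  brass: M = 3.99×10⁻³
The maximum is for maraging steel.

maraging steel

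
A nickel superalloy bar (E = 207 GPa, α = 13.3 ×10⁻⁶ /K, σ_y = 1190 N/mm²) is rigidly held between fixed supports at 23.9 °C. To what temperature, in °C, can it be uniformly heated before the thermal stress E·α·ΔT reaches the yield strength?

456 °C

σ_y = 1190 N/mm² = 1190 MPa.
E·α·ΔT = 1190 MPa ⇒ ΔT = 1190 / (207.0×10³ × 13.3×10⁻⁶) = 432.2 K.
T = 23.9 + 432.2 = 456.1 °C.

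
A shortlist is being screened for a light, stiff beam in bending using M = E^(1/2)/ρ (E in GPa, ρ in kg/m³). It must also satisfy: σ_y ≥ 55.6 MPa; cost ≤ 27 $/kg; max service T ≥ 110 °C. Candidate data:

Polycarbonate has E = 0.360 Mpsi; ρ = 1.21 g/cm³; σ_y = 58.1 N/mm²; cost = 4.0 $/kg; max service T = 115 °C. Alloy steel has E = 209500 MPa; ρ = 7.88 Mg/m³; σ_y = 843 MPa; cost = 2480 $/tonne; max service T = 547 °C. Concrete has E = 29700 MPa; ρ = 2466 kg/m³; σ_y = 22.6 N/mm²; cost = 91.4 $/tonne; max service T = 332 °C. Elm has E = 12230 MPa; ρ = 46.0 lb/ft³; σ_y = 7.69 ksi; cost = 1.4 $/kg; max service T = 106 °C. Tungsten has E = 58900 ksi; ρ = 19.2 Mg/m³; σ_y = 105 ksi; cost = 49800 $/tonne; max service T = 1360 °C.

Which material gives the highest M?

alloy steel

Screen on constraints: σ_y ≥ 55.6 MPa; cost ≤ 27 $/kg; max service T ≥ 110 °C. Survivors: polycarbonate, alloy steel.
Normalizing units and computing the index:
  polycarbonate: E = 2.482 GPa, ρ = 1210 kg/m³
  alloy steel: E = 209.5 GPa, ρ = 7880 kg/m³
  alloy steel: M = 1.84×10⁻³
  polycarbonate: M = 1.30×10⁻³
The maximum is for alloy steel.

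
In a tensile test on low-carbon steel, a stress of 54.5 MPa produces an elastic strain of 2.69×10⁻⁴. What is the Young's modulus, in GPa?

203 GPa

E = σ/ε = 54.5 MPa / 2.69×10⁻⁴ = 202600 MPa = 203 GPa.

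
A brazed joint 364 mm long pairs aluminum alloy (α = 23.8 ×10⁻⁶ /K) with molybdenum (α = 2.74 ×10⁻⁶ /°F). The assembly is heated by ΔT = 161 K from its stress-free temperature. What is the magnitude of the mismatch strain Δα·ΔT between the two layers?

3.04×10⁻³

molybdenum: α = 2.74×10⁻⁶/°F × 9/5 = 4.93×10⁻⁶/K.
Δα = |23.8 − 4.93|×10⁻⁶/K = 18.9×10⁻⁶/K.
Mismatch strain = Δα·ΔT = 18.9×10⁻⁶ × 161.0 = 3.04×10⁻³.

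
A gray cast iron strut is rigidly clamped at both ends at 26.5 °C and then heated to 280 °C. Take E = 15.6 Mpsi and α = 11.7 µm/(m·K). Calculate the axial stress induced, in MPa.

319 MPa

E = 15.6 Mpsi = 107.6 GPa.
ΔT = 253.5 K. Constrained thermal stress σ = E·α·ΔT = 107.6×10³ MPa × 11.7×10⁻⁶ × 253.5 = 319 MPa (compressive).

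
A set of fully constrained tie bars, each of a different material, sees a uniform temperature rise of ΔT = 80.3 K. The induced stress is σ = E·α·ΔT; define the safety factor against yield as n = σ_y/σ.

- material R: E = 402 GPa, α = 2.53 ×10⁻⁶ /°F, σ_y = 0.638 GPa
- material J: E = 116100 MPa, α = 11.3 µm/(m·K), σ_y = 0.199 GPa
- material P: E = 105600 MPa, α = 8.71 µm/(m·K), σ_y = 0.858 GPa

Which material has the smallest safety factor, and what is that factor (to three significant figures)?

Per material, after unit conversion:
  material R: E = 402.0, α = 4.55, σ_y = 638.0 → σ = 147 MPa, n = 4.34
  material J: E = 116.1, α = 11.3, σ_y = 199.0 → σ = 105 MPa, n = 1.89
  material P: E = 105.6, α = 8.71, σ_y = 858.0 → σ = 73.9 MPa, n = 11.6
Material J has the lowest safety factor, n = 1.89.

material J, n = 1.89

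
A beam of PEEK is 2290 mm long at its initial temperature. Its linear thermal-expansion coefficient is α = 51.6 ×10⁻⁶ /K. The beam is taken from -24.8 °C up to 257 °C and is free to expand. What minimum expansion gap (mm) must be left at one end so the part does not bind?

ΔT = 257 − (-24.8) = 281.8 K.
ΔL = α·L₀·ΔT = 51.6×10⁻⁶ × 2290 mm × 281.8 K = 33.3 mm.

33.3 mm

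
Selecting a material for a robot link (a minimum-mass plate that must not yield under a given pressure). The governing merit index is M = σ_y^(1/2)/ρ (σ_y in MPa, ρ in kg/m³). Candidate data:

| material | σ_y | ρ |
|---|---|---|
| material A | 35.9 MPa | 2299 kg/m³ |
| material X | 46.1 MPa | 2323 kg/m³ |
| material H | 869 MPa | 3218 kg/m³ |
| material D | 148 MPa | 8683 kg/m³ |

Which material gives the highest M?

material H

Per-candidate index values:
  material H: M = 9.16×10⁻³
  material X: M = 2.92×10⁻³
  material A: M = 2.61×10⁻³
  material D: M = 1.40×10⁻³
Material H ranks first.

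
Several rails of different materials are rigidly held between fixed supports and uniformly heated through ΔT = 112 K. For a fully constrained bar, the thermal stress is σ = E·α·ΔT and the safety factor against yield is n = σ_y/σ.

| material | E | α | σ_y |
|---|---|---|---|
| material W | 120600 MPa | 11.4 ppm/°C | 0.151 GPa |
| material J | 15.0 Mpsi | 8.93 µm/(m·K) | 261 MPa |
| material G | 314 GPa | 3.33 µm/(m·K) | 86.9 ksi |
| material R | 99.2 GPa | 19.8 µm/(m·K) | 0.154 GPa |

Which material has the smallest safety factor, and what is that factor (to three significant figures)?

material R, n = 0.700

With everything in SI (GPa, ×10⁻⁶/K, MPa):
  material W: E = 120.6, α = 11.4, σ_y = 151.0 → σ = 154 MPa, n = 0.981
  material J: E = 103.4, α = 8.93, σ_y = 261.0 → σ = 103 MPa, n = 2.52
  material G: E = 314.0, α = 3.33, σ_y = 599.2 → σ = 117 MPa, n = 5.12
  material R: E = 99.20, α = 19.8, σ_y = 154.0 → σ = 220 MPa, n = 0.700
The minimum is material R at n = 0.700.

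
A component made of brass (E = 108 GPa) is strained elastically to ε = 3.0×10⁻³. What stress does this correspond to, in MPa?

324 MPa

σ = E·ε = 108000 MPa × 3.0×10⁻³ = 324 MPa.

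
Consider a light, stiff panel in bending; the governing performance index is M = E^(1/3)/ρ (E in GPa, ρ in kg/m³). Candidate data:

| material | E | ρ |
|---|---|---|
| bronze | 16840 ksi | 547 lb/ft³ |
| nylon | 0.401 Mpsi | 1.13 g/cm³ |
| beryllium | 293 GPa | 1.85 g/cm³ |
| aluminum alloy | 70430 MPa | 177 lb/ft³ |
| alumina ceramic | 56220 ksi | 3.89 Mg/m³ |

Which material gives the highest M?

beryllium

Convert each candidate to consistent units, then evaluate M:
  bronze: E = 116.1 GPa, ρ = 8762 kg/m³
  nylon: E = 2.765 GPa, ρ = 1130 kg/m³
  beryllium: E = 293.0 GPa, ρ = 1850 kg/m³
  aluminum alloy: E = 70.43 GPa, ρ = 2835 kg/m³
  alumina ceramic: E = 387.6 GPa, ρ = 3890 kg/m³
  beryllium: M = 3.59×10⁻³
  alumina ceramic: M = 1.87×10⁻³
  aluminum alloy: M = 1.46×10⁻³
  nylon: M = 1.24×10⁻³
  bronze: M = 0.557×10⁻³
Beryllium ranks first.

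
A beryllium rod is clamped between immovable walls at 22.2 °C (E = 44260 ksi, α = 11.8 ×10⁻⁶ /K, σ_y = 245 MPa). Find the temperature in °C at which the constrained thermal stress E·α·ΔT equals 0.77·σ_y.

74.6 °C

E = 44260 ksi = 305.2 GPa.
E·α·ΔT = 188.7 MPa ⇒ ΔT = 188.7 / (305.2×10³ × 11.8×10⁻⁶) = 52.39 K.
T = 22.2 + 52.39 = 74.59 °C.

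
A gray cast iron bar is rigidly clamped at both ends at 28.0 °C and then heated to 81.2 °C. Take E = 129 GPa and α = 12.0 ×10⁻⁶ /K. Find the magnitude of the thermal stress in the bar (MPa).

82.4 MPa

ΔT = 53.20 K. Constrained thermal stress σ = E·α·ΔT = 129.0×10³ MPa × 12.0×10⁻⁶ × 53.20 = 82.4 MPa (compressive).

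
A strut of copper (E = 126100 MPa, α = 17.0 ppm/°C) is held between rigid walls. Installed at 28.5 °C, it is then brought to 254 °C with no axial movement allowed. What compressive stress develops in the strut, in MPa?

483 MPa

E = 126100 MPa = 126.1 GPa.
ΔT = 225.5 K. Constrained thermal stress σ = E·α·ΔT = 126.1×10³ MPa × 17.0×10⁻⁶ × 225.5 = 483 MPa (compressive).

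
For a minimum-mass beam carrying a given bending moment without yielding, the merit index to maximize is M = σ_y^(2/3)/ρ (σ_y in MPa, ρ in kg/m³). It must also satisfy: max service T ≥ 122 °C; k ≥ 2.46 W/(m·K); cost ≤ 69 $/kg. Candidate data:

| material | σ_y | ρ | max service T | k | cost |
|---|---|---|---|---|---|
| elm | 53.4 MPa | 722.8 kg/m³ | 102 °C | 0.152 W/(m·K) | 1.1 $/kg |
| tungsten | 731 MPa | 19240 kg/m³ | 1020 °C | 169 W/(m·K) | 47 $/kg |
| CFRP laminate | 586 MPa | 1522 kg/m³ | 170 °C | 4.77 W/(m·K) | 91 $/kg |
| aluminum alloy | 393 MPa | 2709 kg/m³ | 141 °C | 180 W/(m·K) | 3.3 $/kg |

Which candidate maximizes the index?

aluminum alloy

Screen on constraints: max service T ≥ 122 °C; k ≥ 2.46 W/(m·K); cost ≤ 69 $/kg. Survivors: tungsten, aluminum alloy.
Computing M directly (units already consistent):
  aluminum alloy: M = 19.8×10⁻³
  tungsten: M = 4.22×10⁻³
The maximum is for aluminum alloy.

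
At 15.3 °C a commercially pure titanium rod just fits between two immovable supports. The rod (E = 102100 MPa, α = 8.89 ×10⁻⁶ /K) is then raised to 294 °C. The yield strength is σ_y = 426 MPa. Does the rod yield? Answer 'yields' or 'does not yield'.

does not yield

E = 102100 MPa = 102.1 GPa.
ΔT = 278.7 K. Constrained thermal stress σ = E·α·ΔT = 102.1×10³ MPa × 8.89×10⁻⁶ × 278.7 = 253 MPa (compressive).
Compare to σ_y = 426 MPa: σ < σ_y, so it does not yield.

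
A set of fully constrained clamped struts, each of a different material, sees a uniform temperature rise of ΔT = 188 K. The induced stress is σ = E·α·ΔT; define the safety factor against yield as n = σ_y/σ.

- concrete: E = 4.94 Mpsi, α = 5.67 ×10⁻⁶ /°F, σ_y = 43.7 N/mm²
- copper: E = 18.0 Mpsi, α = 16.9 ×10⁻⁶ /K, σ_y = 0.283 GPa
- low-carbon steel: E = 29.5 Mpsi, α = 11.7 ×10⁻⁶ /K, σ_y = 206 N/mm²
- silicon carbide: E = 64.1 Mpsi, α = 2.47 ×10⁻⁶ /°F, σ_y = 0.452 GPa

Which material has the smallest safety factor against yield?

low-carbon steel

In consistent units (E in GPa, α in ×10⁻⁶/K, σ_y in MPa):
  concrete: E = 34.06, α = 10.2, σ_y = 43.70 → σ = 65.4 MPa, n = 0.669
  copper: E = 124.1, α = 16.9, σ_y = 283.0 → σ = 394 MPa, n = 0.718
  low-carbon steel: E = 203.4, α = 11.7, σ_y = 206.0 → σ = 447 MPa, n = 0.460
  silicon carbide: E = 442.0, α = 4.45, σ_y = 452.0 → σ = 369 MPa, n = 1.22
The minimum is low-carbon steel at n = 0.460.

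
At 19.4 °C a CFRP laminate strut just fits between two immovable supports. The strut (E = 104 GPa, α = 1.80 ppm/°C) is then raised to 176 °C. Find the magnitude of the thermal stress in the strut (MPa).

ΔT = 156.6 K. Constrained thermal stress σ = E·α·ΔT = 104.0×10³ MPa × 1.80×10⁻⁶ × 156.6 = 29.3 MPa (compressive).

29.3 MPa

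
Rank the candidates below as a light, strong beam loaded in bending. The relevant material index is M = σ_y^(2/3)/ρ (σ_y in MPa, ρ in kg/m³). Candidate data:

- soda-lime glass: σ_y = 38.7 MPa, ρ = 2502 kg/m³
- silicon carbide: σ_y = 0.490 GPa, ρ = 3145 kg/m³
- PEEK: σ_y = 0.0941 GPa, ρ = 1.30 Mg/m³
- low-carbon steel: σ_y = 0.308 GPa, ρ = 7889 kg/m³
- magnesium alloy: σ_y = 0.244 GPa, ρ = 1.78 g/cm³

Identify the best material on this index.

magnesium alloy

In SI units:
  soda-lime glass: σ_y = 38.70 MPa, ρ = 2502 kg/m³
  silicon carbide: σ_y = 490.0 MPa, ρ = 3145 kg/m³
  PEEK: σ_y = 94.10 MPa, ρ = 1300 kg/m³
  low-carbon steel: σ_y = 308.0 MPa, ρ = 7889 kg/m³
  magnesium alloy: σ_y = 244.0 MPa, ρ = 1780 kg/m³
  magnesium alloy: M = 21.9×10⁻³
  silicon carbide: M = 19.8×10⁻³
  PEEK: M = 15.9×10⁻³
  low-carbon steel: M = 5.78×10⁻³
  soda-lime glass: M = 4.57×10⁻³
Magnesium alloy ranks first.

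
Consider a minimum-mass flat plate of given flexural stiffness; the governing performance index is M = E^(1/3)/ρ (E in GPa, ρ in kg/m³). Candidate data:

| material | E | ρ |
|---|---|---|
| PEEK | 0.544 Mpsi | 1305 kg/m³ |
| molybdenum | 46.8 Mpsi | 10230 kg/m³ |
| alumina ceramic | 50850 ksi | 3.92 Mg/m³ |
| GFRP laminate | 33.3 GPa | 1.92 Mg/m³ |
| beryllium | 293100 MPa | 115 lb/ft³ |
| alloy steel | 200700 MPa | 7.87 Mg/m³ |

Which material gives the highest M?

beryllium

After converting to SI:
  PEEK: E = 3.751 GPa, ρ = 1305 kg/m³
  molybdenum: E = 322.7 GPa, ρ = 10230 kg/m³
  alumina ceramic: E = 350.6 GPa, ρ = 3920 kg/m³
  GFRP laminate: E = 33.30 GPa, ρ = 1920 kg/m³
  beryllium: E = 293.1 GPa, ρ = 1842 kg/m³
  alloy steel: E = 200.7 GPa, ρ = 7870 kg/m³
  beryllium: M = 3.61×10⁻³
  alumina ceramic: M = 1.80×10⁻³
  GFRP laminate: M = 1.68×10⁻³
  PEEK: M = 1.19×10⁻³
  alloy steel: M = 0.744×10⁻³
  molybdenum: M = 0.670×10⁻³
Beryllium ranks first.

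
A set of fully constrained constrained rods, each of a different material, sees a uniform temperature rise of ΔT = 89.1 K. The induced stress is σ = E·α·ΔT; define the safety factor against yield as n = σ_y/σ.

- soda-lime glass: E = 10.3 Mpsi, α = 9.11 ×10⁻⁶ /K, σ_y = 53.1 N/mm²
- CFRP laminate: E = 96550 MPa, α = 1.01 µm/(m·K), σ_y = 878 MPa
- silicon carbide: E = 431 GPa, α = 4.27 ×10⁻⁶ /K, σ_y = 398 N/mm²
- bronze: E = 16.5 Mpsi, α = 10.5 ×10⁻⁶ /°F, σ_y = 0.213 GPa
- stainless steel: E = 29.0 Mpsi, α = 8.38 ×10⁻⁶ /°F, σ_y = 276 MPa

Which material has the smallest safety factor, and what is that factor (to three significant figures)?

With everything in SI (GPa, ×10⁻⁶/K, MPa):
  soda-lime glass: E = 71.02, α = 9.11, σ_y = 53.10 → σ = 57.6 MPa, n = 0.921
  CFRP laminate: E = 96.55, α = 1.01, σ_y = 878.0 → σ = 8.69 MPa, n = 101
  silicon carbide: E = 431.0, α = 4.27, σ_y = 398.0 → σ = 164 MPa, n = 2.43
  bronze: E = 113.8, α = 18.9, σ_y = 213.0 → σ = 192 MPa, n = 1.11
  stainless steel: E = 199.9, α = 15.1, σ_y = 276.0 → σ = 269 MPa, n = 1.03
The minimum is soda-lime glass at n = 0.921.

soda-lime glass, n = 0.921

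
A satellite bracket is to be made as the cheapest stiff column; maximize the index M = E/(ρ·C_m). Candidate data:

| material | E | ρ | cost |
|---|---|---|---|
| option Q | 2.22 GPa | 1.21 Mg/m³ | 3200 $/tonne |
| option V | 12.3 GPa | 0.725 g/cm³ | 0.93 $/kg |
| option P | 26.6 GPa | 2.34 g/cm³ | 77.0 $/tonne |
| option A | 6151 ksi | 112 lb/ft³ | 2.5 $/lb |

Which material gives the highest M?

After converting to SI:
  option Q: E = 2.220 GPa, ρ = 1210 kg/m³, cost = 3.200 $/kg
  option V: E = 12.30 GPa, ρ = 725.0 kg/m³, cost = 0.9300 $/kg
  option P: E = 26.60 GPa, ρ = 2340 kg/m³, cost = 0.07700 $/kg
  option A: E = 42.41 GPa, ρ = 1794 kg/m³, cost = 5.511 $/kg
  option P: M = 148 MN·m per $
  option V: M = 18.2 MN·m per $
  option A: M = 4.29 MN·m per $
  option Q: M = 0.573 MN·m per $
The maximum is for option P.

option P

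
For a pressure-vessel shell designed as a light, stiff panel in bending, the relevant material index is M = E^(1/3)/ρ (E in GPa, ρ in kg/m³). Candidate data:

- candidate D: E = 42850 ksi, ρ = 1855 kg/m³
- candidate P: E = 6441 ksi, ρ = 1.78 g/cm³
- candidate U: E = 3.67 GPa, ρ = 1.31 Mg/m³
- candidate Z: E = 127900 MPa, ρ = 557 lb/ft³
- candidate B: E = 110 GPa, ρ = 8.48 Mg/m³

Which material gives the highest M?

candidate D

After converting to SI:
  candidate D: E = 295.4 GPa, ρ = 1855 kg/m³
  candidate P: E = 44.41 GPa, ρ = 1780 kg/m³
  candidate U: E = 3.670 GPa, ρ = 1310 kg/m³
  candidate Z: E = 127.9 GPa, ρ = 8922 kg/m³
  candidate B: E = 110.0 GPa, ρ = 8480 kg/m³
  candidate D: M = 3.59×10⁻³
  candidate P: M = 1.99×10⁻³
  candidate U: M = 1.18×10⁻³
  candidate B: M = 0.565×10⁻³
  candidate Z: M = 0.565×10⁻³
Highest index: candidate D.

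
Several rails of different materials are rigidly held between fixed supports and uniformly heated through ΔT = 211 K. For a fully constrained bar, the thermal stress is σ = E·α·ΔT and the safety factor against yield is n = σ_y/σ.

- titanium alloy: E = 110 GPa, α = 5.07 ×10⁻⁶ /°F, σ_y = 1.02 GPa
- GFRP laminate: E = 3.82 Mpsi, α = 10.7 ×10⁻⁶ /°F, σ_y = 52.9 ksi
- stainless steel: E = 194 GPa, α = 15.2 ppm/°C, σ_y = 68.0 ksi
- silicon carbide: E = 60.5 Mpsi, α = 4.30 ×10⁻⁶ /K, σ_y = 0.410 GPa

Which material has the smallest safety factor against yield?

stainless steel

Converting E to GPa, α to ×10⁻⁶/K, σ_y to MPa, then σ and n for each:
  titanium alloy: E = 110.0, α = 9.13, σ_y = 1020 → σ = 212 MPa, n = 4.82
  GFRP laminate: E = 26.34, α = 19.3, σ_y = 364.7 → σ = 107 MPa, n = 3.41
  stainless steel: E = 194.0, α = 15.2, σ_y = 468.8 → σ = 622 MPa, n = 0.754
  silicon carbide: E = 417.1, α = 4.30, σ_y = 410.0 → σ = 378 MPa, n = 1.08
Stainless steel has the lowest safety factor, n = 0.754.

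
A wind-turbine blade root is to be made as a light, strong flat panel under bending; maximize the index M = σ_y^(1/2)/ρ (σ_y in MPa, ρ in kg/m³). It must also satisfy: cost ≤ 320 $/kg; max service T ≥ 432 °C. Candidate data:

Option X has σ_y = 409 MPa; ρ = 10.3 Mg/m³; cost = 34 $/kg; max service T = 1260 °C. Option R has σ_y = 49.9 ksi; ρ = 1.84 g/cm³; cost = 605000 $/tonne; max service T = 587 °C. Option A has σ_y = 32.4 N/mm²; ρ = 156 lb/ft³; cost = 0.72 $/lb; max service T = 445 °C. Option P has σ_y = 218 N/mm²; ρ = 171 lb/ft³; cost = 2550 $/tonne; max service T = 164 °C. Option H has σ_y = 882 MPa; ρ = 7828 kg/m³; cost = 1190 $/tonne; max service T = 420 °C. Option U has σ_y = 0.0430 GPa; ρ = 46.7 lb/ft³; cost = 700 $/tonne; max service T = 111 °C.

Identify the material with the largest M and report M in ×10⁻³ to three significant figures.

Screen on constraints: cost ≤ 320 $/kg; max service T ≥ 432 °C. Survivors: option X, option A.
Convert each candidate to consistent units, then evaluate M:
  option X: σ_y = 409.0 MPa, ρ = 10300 kg/m³
  option A: σ_y = 32.40 MPa, ρ = 2499 kg/m³
  option A: M = 2.28×10⁻³
  option X: M = 1.96×10⁻³
Option A ranks first.

option A, M = 2.28×10⁻³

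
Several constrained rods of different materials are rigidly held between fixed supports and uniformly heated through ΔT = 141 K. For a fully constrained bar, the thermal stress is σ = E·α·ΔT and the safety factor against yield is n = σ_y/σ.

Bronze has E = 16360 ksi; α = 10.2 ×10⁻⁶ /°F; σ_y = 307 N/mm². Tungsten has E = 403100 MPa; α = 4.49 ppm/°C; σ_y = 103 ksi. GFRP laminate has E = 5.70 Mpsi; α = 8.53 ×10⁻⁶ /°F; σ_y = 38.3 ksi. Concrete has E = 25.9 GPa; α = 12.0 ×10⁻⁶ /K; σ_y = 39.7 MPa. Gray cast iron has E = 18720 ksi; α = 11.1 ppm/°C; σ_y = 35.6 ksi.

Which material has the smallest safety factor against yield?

concrete

Per material, after unit conversion:
  bronze: E = 112.8, α = 18.4, σ_y = 307.0 → σ = 292 MPa, n = 1.05
  tungsten: E = 403.1, α = 4.49, σ_y = 710.2 → σ = 255 MPa, n = 2.78
  GFRP laminate: E = 39.30, α = 15.4, σ_y = 264.1 → σ = 85.1 MPa, n = 3.10
  concrete: E = 25.90, α = 12.0, σ_y = 39.70 → σ = 43.8 MPa, n = 0.906
  gray cast iron: E = 129.1, α = 11.1, σ_y = 245.5 → σ = 202 MPa, n = 1.22
Concrete has the lowest safety factor, n = 0.906.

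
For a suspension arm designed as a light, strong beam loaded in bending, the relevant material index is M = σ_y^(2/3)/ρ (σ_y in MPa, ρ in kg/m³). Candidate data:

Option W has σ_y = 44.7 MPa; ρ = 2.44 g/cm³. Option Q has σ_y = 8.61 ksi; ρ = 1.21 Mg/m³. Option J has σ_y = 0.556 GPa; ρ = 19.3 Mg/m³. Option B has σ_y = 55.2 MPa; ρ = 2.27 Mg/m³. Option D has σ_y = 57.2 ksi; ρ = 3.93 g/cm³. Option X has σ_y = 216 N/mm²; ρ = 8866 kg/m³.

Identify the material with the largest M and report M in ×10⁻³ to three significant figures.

option D, M = 13.7×10⁻³

In SI units:
  option W: σ_y = 44.70 MPa, ρ = 2440 kg/m³
  option Q: σ_y = 59.36 MPa, ρ = 1210 kg/m³
  option J: σ_y = 556.0 MPa, ρ = 19300 kg/m³
  option B: σ_y = 55.20 MPa, ρ = 2270 kg/m³
  option D: σ_y = 394.4 MPa, ρ = 3930 kg/m³
  option X: σ_y = 216.0 MPa, ρ = 8866 kg/m³
  option D: M = 13.7×10⁻³
  option Q: M = 12.6×10⁻³
  option B: M = 6.39×10⁻³
  option W: M = 5.16×10⁻³
  option X: M = 4.06×10⁻³
  option J: M = 3.50×10⁻³
The maximum is for option D.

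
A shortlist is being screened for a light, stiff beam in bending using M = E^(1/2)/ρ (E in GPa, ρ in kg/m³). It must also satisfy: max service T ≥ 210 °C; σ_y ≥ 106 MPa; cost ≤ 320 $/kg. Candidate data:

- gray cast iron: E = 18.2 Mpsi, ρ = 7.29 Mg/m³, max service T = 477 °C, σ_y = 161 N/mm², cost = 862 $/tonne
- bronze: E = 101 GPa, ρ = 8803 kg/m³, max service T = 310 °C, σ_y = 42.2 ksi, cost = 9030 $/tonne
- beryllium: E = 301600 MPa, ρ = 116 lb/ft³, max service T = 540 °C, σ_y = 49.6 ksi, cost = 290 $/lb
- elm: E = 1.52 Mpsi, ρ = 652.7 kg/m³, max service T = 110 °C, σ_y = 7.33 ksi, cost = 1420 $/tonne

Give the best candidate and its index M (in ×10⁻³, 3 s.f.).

Screen on constraints: max service T ≥ 210 °C; σ_y ≥ 106 MPa; cost ≤ 320 $/kg. Survivors: gray cast iron, bronze.
Convert each candidate to consistent units, then evaluate M:
  gray cast iron: E = 125.5 GPa, ρ = 7290 kg/m³
  bronze: E = 101.0 GPa, ρ = 8803 kg/m³
  gray cast iron: M = 1.54×10⁻³
  bronze: M = 1.14×10⁻³
Highest index: gray cast iron.

gray cast iron, M = 1.54×10⁻³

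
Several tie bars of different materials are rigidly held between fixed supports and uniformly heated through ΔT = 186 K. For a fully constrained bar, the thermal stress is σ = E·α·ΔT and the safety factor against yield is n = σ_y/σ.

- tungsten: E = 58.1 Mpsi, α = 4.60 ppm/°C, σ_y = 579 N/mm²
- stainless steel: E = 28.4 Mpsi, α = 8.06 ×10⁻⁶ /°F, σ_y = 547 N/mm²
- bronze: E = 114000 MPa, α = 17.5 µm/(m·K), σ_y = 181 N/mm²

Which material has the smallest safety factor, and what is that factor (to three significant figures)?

Converting E to GPa, α to ×10⁻⁶/K, σ_y to MPa, then σ and n for each:
  tungsten: E = 400.6, α = 4.60, σ_y = 579.0 → σ = 343 MPa, n = 1.69
  stainless steel: E = 195.8, α = 14.5, σ_y = 547.0 → σ = 528 MPa, n = 1.04
  bronze: E = 114.0, α = 17.5, σ_y = 181.0 → σ = 371 MPa, n = 0.488
Smallest n: bronze with n = 0.488.

bronze, n = 0.488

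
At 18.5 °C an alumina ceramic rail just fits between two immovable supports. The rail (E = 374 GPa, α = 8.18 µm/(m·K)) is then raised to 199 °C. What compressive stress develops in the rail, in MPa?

ΔT = 180.5 K. Constrained thermal stress σ = E·α·ΔT = 374.0×10³ MPa × 8.18×10⁻⁶ × 180.5 = 552 MPa (compressive).

552 MPa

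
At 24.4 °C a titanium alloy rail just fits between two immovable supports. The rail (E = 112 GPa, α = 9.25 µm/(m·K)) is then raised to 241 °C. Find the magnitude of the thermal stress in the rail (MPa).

ΔT = 216.6 K. Constrained thermal stress σ = E·α·ΔT = 112.0×10³ MPa × 9.25×10⁻⁶ × 216.6 = 224 MPa (compressive).

224 MPa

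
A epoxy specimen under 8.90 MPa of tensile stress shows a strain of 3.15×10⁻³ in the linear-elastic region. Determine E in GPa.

2.83 GPa

E = σ/ε = 8.90 MPa / 3.15×10⁻³ = 2825 MPa = 2.83 GPa.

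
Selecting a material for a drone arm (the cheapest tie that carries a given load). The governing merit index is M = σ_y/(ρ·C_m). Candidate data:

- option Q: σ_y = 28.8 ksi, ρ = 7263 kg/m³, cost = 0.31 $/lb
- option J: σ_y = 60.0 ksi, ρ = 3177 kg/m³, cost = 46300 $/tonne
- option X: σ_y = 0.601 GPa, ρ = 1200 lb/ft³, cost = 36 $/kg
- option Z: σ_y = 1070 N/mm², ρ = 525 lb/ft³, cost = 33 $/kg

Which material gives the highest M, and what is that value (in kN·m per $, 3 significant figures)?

Putting every candidate on a common basis:
  option Q: σ_y = 198.6 MPa, ρ = 7263 kg/m³, cost = 0.6834 $/kg
  option J: σ_y = 413.7 MPa, ρ = 3177 kg/m³, cost = 46.30 $/kg
  option X: σ_y = 601.0 MPa, ρ = 19220 kg/m³, cost = 36.00 $/kg
  option Z: σ_y = 1070 MPa, ρ = 8410 kg/m³, cost = 33.00 $/kg
  option Q: M = 40.0 kN·m per $
  option Z: M = 3.86 kN·m per $
  option J: M = 2.81 kN·m per $
  option X: M = 0.869 kN·m per $
The maximum is for option Q.

option Q, M = 40.0 kN·m per $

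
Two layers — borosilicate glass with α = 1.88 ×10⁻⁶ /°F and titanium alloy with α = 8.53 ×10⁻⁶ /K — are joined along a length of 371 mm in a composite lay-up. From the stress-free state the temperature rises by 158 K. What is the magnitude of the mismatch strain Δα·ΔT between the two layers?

borosilicate glass: α = 1.88×10⁻⁶/°F × 9/5 = 3.38×10⁻⁶/K.
Δα = |3.38 − 8.53|×10⁻⁶/K = 5.15×10⁻⁶/K.
Mismatch strain = Δα·ΔT = 5.15×10⁻⁶ × 158.0 = 8.13×10⁻⁴.

8.13×10⁻⁴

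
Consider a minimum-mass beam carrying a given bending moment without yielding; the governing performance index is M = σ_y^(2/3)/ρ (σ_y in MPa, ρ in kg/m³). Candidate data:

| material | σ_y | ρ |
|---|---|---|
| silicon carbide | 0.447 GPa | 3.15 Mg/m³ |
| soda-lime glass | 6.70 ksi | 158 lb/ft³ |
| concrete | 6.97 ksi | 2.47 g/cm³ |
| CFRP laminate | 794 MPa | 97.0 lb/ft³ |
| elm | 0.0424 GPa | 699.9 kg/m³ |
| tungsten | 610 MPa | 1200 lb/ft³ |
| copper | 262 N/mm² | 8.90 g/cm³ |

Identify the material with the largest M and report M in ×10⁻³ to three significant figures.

CFRP laminate, M = 55.2×10⁻³

In SI units:
  silicon carbide: σ_y = 447.0 MPa, ρ = 3150 kg/m³
  soda-lime glass: σ_y = 46.19 MPa, ρ = 2531 kg/m³
  concrete: σ_y = 48.06 MPa, ρ = 2470 kg/m³
  CFRP laminate: σ_y = 794.0 MPa, ρ = 1554 kg/m³
  elm: σ_y = 42.40 MPa, ρ = 699.9 kg/m³
  tungsten: σ_y = 610.0 MPa, ρ = 19220 kg/m³
  copper: σ_y = 262.0 MPa, ρ = 8900 kg/m³
  CFRP laminate: M = 55.2×10⁻³
  silicon carbide: M = 18.6×10⁻³
  elm: M = 17.4×10⁻³
  concrete: M = 5.35×10⁻³
  soda-lime glass: M = 5.09×10⁻³
  copper: M = 4.60×10⁻³
  tungsten: M = 3.74×10⁻³
The maximum is for CFRP laminate.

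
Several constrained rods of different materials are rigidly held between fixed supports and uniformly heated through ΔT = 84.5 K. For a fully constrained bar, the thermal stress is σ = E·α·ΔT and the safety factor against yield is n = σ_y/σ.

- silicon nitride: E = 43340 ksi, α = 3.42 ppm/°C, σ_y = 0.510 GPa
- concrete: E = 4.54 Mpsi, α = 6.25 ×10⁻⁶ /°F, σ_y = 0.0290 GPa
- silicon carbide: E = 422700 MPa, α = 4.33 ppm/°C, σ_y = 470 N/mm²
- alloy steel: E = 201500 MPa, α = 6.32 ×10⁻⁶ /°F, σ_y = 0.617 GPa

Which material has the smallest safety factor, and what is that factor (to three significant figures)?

concrete, n = 0.975

In consistent units (E in GPa, α in ×10⁻⁶/K, σ_y in MPa):
  silicon nitride: E = 298.8, α = 3.42, σ_y = 510.0 → σ = 86.4 MPa, n = 5.91
  concrete: E = 31.30, α = 11.2, σ_y = 29.00 → σ = 29.8 MPa, n = 0.975
  silicon carbide: E = 422.7, α = 4.33, σ_y = 470.0 → σ = 155 MPa, n = 3.04
  alloy steel: E = 201.5, α = 11.4, σ_y = 617.0 → σ = 194 MPa, n = 3.19
Smallest n: concrete with n = 0.975.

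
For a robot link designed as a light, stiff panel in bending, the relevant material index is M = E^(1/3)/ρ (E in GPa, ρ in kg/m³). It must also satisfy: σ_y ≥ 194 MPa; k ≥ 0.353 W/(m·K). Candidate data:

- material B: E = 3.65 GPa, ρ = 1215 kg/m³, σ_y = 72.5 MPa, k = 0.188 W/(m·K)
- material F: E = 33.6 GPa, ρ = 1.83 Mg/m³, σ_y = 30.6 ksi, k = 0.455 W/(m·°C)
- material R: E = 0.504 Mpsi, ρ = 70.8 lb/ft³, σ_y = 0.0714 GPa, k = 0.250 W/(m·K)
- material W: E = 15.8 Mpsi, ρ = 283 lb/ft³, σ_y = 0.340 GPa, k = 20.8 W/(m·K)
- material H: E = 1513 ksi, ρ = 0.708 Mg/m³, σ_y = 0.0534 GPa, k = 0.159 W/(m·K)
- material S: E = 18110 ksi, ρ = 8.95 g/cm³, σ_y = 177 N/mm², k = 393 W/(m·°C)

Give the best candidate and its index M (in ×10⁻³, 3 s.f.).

material F, M = 1.76×10⁻³

Screen on constraints: σ_y ≥ 194 MPa; k ≥ 0.353 W/(m·K). Survivors: material F, material W.
After converting to SI:
  material F: E = 33.60 GPa, ρ = 1830 kg/m³
  material W: E = 108.9 GPa, ρ = 4533 kg/m³
  material F: M = 1.76×10⁻³
  material W: M = 1.05×10⁻³
Highest index: material F.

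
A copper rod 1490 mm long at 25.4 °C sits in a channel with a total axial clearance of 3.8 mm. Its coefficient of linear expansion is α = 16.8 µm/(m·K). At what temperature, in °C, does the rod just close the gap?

α·L₀·ΔT = 3.8 mm ⇒ ΔT = 3.8 / (16.8×10⁻⁶ × 1490.0) = 151.8 K.
T = 25.4 + 151.8 = 177.2 °C.

177 °C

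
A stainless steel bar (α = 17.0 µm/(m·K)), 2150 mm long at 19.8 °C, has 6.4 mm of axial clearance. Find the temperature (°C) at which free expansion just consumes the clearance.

α·L₀·ΔT = 6.4 mm ⇒ ΔT = 6.4 / (17.0×10⁻⁶ × 2150.0) = 175.1 K.
T = 19.8 + 175.1 = 194.9 °C.

195 °C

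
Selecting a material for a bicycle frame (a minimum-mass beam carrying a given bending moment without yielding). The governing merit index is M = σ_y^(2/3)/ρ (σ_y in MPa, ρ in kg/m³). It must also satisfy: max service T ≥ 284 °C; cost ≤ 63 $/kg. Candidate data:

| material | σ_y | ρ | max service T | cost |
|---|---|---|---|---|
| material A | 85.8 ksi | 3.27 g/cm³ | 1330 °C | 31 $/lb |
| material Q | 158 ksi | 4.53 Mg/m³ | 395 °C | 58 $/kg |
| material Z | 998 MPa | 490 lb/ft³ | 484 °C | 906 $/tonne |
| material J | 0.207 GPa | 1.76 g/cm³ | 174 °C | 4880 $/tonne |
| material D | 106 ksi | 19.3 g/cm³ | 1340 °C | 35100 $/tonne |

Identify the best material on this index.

Screen on constraints: max service T ≥ 284 °C; cost ≤ 63 $/kg. Survivors: material Q, material Z, material D.
Normalizing units and computing the index:
  material Q: σ_y = 1089 MPa, ρ = 4530 kg/m³
  material Z: σ_y = 998.0 MPa, ρ = 7849 kg/m³
  material D: σ_y = 730.8 MPa, ρ = 19300 kg/m³
  material Q: M = 23.4×10⁻³
  material Z: M = 12.7×10⁻³
  material D: M = 4.20×10⁻³
Material Q ranks first.

material Q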